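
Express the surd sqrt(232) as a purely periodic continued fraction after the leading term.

[15; (4, 3, 7, 3, 4, 30)]

Write x_i = (sqrt(232) + m_i)/d_i with (m_0, d_0) = (0, 1). a_0 = floor(sqrt(232)) = 15, since 15^2 = 225 <= 232 < 256 = 16^2.
Iterate m_{i+1} = d_i*a_i - m_i, d_{i+1} = (232 - m_{i+1}^2)/d_i, a_{i+1} = floor((a_0 + m_{i+1})/d_{i+1}):
  m_1 = 1*15 - 0 = 15, d_1 = (232 - 15^2)/1 = 7/1 = 7, a_1 = floor((15 + 15)/7) = 4.
  m_2 = 7*4 - 15 = 13, d_2 = (232 - 13^2)/7 = 63/7 = 9, a_2 = floor((15 + 13)/9) = 3.
  m_3 = 9*3 - 13 = 14, d_3 = (232 - 14^2)/9 = 36/9 = 4, a_3 = floor((15 + 14)/4) = 7.
  m_4 = 4*7 - 14 = 14, d_4 = (232 - 14^2)/4 = 36/4 = 9, a_4 = floor((15 + 14)/9) = 3.
  m_5 = 9*3 - 14 = 13, d_5 = (232 - 13^2)/9 = 63/9 = 7, a_5 = floor((15 + 13)/7) = 4.
  m_6 = 7*4 - 13 = 15, d_6 = (232 - 15^2)/7 = 7/7 = 1, a_6 = floor((15 + 15)/1) = 30.
  m_7 = 1*30 - 15 = 15, d_7 = (232 - 15^2)/1 = 7/1 = 7: (m_7, d_7) = (m_1, d_1) = (15, 7), so from here the quotients repeat a_1, ..., a_6; the period length is 6.
Hence the expansion of sqrt(232) is a_0 = 15 followed by the repeating block 4, 3, 7, 3, 4, 30 (period 6).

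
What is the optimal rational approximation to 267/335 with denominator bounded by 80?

55/69

Expand x = 267/335 as a continued fraction with the Euclidean algorithm:
  267 = 0*335 + 267, so a_0 = 0.
  335 = 1*267 + 68, so a_1 = 1.
  267 = 3*68 + 63, so a_2 = 3.
  68 = 1*63 + 5, so a_3 = 1.
  63 = 12*5 + 3, so a_4 = 12.
  5 = 1*3 + 2, so a_5 = 1.
  3 = 1*2 + 1, so a_6 = 1.
  2 = 2*1 + 0, so a_7 = 2.
so x = [0; 1, 3, 1, 12, 1, 1, 2].
Convergents (p_i = a_i*p_{i-1} + p_{i-2}, q_i = a_i*q_{i-1} + q_{i-2} with p_{-2}=0, p_{-1}=1, q_{-2}=1, q_{-1}=0), until the denominator exceeds 80:
  i=0: a_0=0, p_0 = 0*1 + 0 = 0, q_0 = 0*0 + 1 = 1.
  i=1: a_1=1, p_1 = 1*0 + 1 = 1, q_1 = 1*1 + 0 = 1.
  i=2: a_2=3, p_2 = 3*1 + 0 = 3, q_2 = 3*1 + 1 = 4.
  i=3: a_3=1, p_3 = 1*3 + 1 = 4, q_3 = 1*4 + 1 = 5.
  i=4: a_4=12, p_4 = 12*4 + 3 = 51, q_4 = 12*5 + 4 = 64.
  i=5: a_5=1, p_5 = 1*51 + 4 = 55, q_5 = 1*64 + 5 = 69.
  i=6: a_6=1, p_6 = 1*55 + 51 = 106, q_6 = 1*69 + 64 = 133.
q_6 = 133 > 80, so the last convergent with denominator <= 80 is p_5/q_5 = 55/69.
The closest fraction with denominator <= 80 is either p_5/q_5 or the intermediate fraction (k*p_5 + p_4)/(k*q_5 + q_4) with the largest k >= 1 whose denominator stays <= 80; these approach x as k grows, and every other convergent or intermediate fraction in range is farther away.
Largest k: floor((80 - q_4)/q_5) = floor((80 - 64)/69) = 0.
Since k = 0, no intermediate fraction beyond p_5/q_5 has denominator <= 80, so the convergent 55/69 is the closest (its error is |267*69 - 55*335|/(335*69) = 2/23115).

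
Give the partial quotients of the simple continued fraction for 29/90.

Run the Euclidean algorithm on 29 and 90; the successive quotients are the partial quotients a_0, a_1, ... (each step inverts the fractional part left over by the previous one):
  29 = 0*90 + 29, so a_0 = 0.
  90 = 3*29 + 3, so a_1 = 3.
  29 = 9*3 + 2, so a_2 = 9.
  3 = 1*2 + 1, so a_3 = 1.
  2 = 2*1 + 0, so a_4 = 2.
The remainder reaches 0 after 5 divisions, so the expansion has 5 partial quotients, read off in order.

[0; 3, 9, 1, 2]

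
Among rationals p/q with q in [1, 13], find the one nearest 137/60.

16/7

Expand x = 137/60 as a continued fraction with the Euclidean algorithm:
  137 = 2*60 + 17, so a_0 = 2.
  60 = 3*17 + 9, so a_1 = 3.
  17 = 1*9 + 8, so a_2 = 1.
  9 = 1*8 + 1, so a_3 = 1.
  8 = 8*1 + 0, so a_4 = 8.
so x = [2; 3, 1, 1, 8].
Convergents (p_i = a_i*p_{i-1} + p_{i-2}, q_i = a_i*q_{i-1} + q_{i-2} with p_{-2}=0, p_{-1}=1, q_{-2}=1, q_{-1}=0), until the denominator exceeds 13:
  i=0: a_0=2, p_0 = 2*1 + 0 = 2, q_0 = 2*0 + 1 = 1.
  i=1: a_1=3, p_1 = 3*2 + 1 = 7, q_1 = 3*1 + 0 = 3.
  i=2: a_2=1, p_2 = 1*7 + 2 = 9, q_2 = 1*3 + 1 = 4.
  i=3: a_3=1, p_3 = 1*9 + 7 = 16, q_3 = 1*4 + 3 = 7.
  i=4: a_4=8, p_4 = 8*16 + 9 = 137, q_4 = 8*7 + 4 = 60.
q_4 = 60 > 13, so the last convergent with denominator <= 13 is p_3/q_3 = 16/7.
The closest fraction with denominator <= 13 is either p_3/q_3 or the intermediate fraction (k*p_3 + p_2)/(k*q_3 + q_2) with the largest k >= 1 whose denominator stays <= 13; these approach x as k grows, and every other convergent or intermediate fraction in range is farther away.
Largest k: floor((13 - q_2)/q_3) = floor((13 - 4)/7) = 1.
That gives (1*16 + 9)/(1*7 + 4) = 25/11.
Compare the errors: |x - 16/7| = |137*7 - 16*60|/(60*7) = 1/420, and |x - 25/11| = |137*11 - 25*60|/(60*11) = 7/660.
Cross-multiplying, 1*660 = 660 < 2940 = 7*420, so 1/420 is smaller: the convergent 16/7 is closer to x than 25/11.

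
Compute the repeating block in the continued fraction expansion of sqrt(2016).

[44; (1, 8, 1, 88)]

Write x_i = (sqrt(2016) + m_i)/d_i with (m_0, d_0) = (0, 1). a_0 = floor(sqrt(2016)) = 44, since 44^2 = 1936 <= 2016 < 2025 = 45^2.
Iterate m_{i+1} = d_i*a_i - m_i, d_{i+1} = (2016 - m_{i+1}^2)/d_i, a_{i+1} = floor((a_0 + m_{i+1})/d_{i+1}):
  m_1 = 1*44 - 0 = 44, d_1 = (2016 - 44^2)/1 = 80/1 = 80, a_1 = floor((44 + 44)/80) = 1.
  m_2 = 80*1 - 44 = 36, d_2 = (2016 - 36^2)/80 = 720/80 = 9, a_2 = floor((44 + 36)/9) = 8.
  m_3 = 9*8 - 36 = 36, d_3 = (2016 - 36^2)/9 = 720/9 = 80, a_3 = floor((44 + 36)/80) = 1.
  m_4 = 80*1 - 36 = 44, d_4 = (2016 - 44^2)/80 = 80/80 = 1, a_4 = floor((44 + 44)/1) = 88.
  m_5 = 1*88 - 44 = 44, d_5 = (2016 - 44^2)/1 = 80/1 = 80: (m_5, d_5) = (m_1, d_1) = (44, 80), so from here the quotients repeat a_1, ..., a_4; the period length is 4.
Hence the expansion of sqrt(2016) is a_0 = 44 followed by the repeating block 1, 8, 1, 88 (period 4).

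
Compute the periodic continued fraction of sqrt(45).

Write x_i = (sqrt(45) + m_i)/d_i with (m_0, d_0) = (0, 1). a_0 = floor(sqrt(45)) = 6, since 6^2 = 36 <= 45 < 49 = 7^2.
Iterate m_{i+1} = d_i*a_i - m_i, d_{i+1} = (45 - m_{i+1}^2)/d_i, a_{i+1} = floor((a_0 + m_{i+1})/d_{i+1}):
  m_1 = 1*6 - 0 = 6, d_1 = (45 - 6^2)/1 = 9/1 = 9, a_1 = floor((6 + 6)/9) = 1.
  m_2 = 9*1 - 6 = 3, d_2 = (45 - 3^2)/9 = 36/9 = 4, a_2 = floor((6 + 3)/4) = 2.
  m_3 = 4*2 - 3 = 5, d_3 = (45 - 5^2)/4 = 20/4 = 5, a_3 = floor((6 + 5)/5) = 2.
  m_4 = 5*2 - 5 = 5, d_4 = (45 - 5^2)/5 = 20/5 = 4, a_4 = floor((6 + 5)/4) = 2.
  m_5 = 4*2 - 5 = 3, d_5 = (45 - 3^2)/4 = 36/4 = 9, a_5 = floor((6 + 3)/9) = 1.
  m_6 = 9*1 - 3 = 6, d_6 = (45 - 6^2)/9 = 9/9 = 1, a_6 = floor((6 + 6)/1) = 12.
  m_7 = 1*12 - 6 = 6, d_7 = (45 - 6^2)/1 = 9/1 = 9: (m_7, d_7) = (m_1, d_1) = (6, 9), so from here the quotients repeat a_1, ..., a_6; the period length is 6.
Hence the expansion of sqrt(45) is a_0 = 6 followed by the repeating block 1, 2, 2, 2, 1, 12 (period 6).

[6; (1, 2, 2, 2, 1, 12)]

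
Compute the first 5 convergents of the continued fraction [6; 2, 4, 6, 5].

Using the convergent recurrence p_i = a_i*p_{i-1} + p_{i-2}, q_i = a_i*q_{i-1} + q_{i-2} with p_{-2}=0, p_{-1}=1, q_{-2}=1, q_{-1}=0:
  i=0: a_0=6, p_0 = 6*1 + 0 = 6, q_0 = 6*0 + 1 = 1.
  i=1: a_1=2, p_1 = 2*6 + 1 = 13, q_1 = 2*1 + 0 = 2.
  i=2: a_2=4, p_2 = 4*13 + 6 = 58, q_2 = 4*2 + 1 = 9.
  i=3: a_3=6, p_3 = 6*58 + 13 = 361, q_3 = 6*9 + 2 = 56.
  i=4: a_4=5, p_4 = 5*361 + 58 = 1863, q_4 = 5*56 + 9 = 289.

6/1, 13/2, 58/9, 361/56, 1863/289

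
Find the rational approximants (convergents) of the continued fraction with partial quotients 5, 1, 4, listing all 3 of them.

Using the convergent recurrence p_i = a_i*p_{i-1} + p_{i-2}, q_i = a_i*q_{i-1} + q_{i-2} with p_{-2}=0, p_{-1}=1, q_{-2}=1, q_{-1}=0:
  i=0: a_0=5, p_0 = 5*1 + 0 = 5, q_0 = 5*0 + 1 = 1.
  i=1: a_1=1, p_1 = 1*5 + 1 = 6, q_1 = 1*1 + 0 = 1.
  i=2: a_2=4, p_2 = 4*6 + 5 = 29, q_2 = 4*1 + 1 = 5.

5/1, 6/1, 29/5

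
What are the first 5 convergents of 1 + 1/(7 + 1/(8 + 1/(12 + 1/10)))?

Using the convergent recurrence p_i = a_i*p_{i-1} + p_{i-2}, q_i = a_i*q_{i-1} + q_{i-2} with p_{-2}=0, p_{-1}=1, q_{-2}=1, q_{-1}=0:
  i=0: a_0=1, p_0 = 1*1 + 0 = 1, q_0 = 1*0 + 1 = 1.
  i=1: a_1=7, p_1 = 7*1 + 1 = 8, q_1 = 7*1 + 0 = 7.
  i=2: a_2=8, p_2 = 8*8 + 1 = 65, q_2 = 8*7 + 1 = 57.
  i=3: a_3=12, p_3 = 12*65 + 8 = 788, q_3 = 12*57 + 7 = 691.
  i=4: a_4=10, p_4 = 10*788 + 65 = 7945, q_4 = 10*691 + 57 = 6967.

1/1, 8/7, 65/57, 788/691, 7945/6967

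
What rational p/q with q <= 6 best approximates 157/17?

Expand x = 157/17 as a continued fraction with the Euclidean algorithm:
  157 = 9*17 + 4, so a_0 = 9.
  17 = 4*4 + 1, so a_1 = 4.
  4 = 4*1 + 0, so a_2 = 4.
so x = [9; 4, 4].
Convergents (p_i = a_i*p_{i-1} + p_{i-2}, q_i = a_i*q_{i-1} + q_{i-2} with p_{-2}=0, p_{-1}=1, q_{-2}=1, q_{-1}=0), until the denominator exceeds 6:
  i=0: a_0=9, p_0 = 9*1 + 0 = 9, q_0 = 9*0 + 1 = 1.
  i=1: a_1=4, p_1 = 4*9 + 1 = 37, q_1 = 4*1 + 0 = 4.
  i=2: a_2=4, p_2 = 4*37 + 9 = 157, q_2 = 4*4 + 1 = 17.
q_2 = 17 > 6, so the last convergent with denominator <= 6 is p_1/q_1 = 37/4.
The closest fraction with denominator <= 6 is either p_1/q_1 or the intermediate fraction (k*p_1 + p_0)/(k*q_1 + q_0) with the largest k >= 1 whose denominator stays <= 6; these approach x as k grows, and every other convergent or intermediate fraction in range is farther away.
Largest k: floor((6 - q_0)/q_1) = floor((6 - 1)/4) = 1.
That gives (1*37 + 9)/(1*4 + 1) = 46/5.
Compare the errors: |x - 37/4| = |157*4 - 37*17|/(17*4) = 1/68, and |x - 46/5| = |157*5 - 46*17|/(17*5) = 3/85.
Cross-multiplying, 1*85 = 85 < 204 = 3*68, so 1/68 is smaller: the convergent 37/4 is closer to x than 46/5.

37/4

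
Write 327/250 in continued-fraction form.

Run the Euclidean algorithm on 327 and 250; the successive quotients are the partial quotients a_0, a_1, ... (each step inverts the fractional part left over by the previous one):
  327 = 1*250 + 77, so a_0 = 1.
  250 = 3*77 + 19, so a_1 = 3.
  77 = 4*19 + 1, so a_2 = 4.
  19 = 19*1 + 0, so a_3 = 19.
The remainder reaches 0 after 4 divisions, so the expansion has 4 partial quotients, read off in order.

[1; 3, 4, 19]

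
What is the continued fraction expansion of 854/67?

Run the Euclidean algorithm on 854 and 67; the successive quotients are the partial quotients a_0, a_1, ... (each step inverts the fractional part left over by the previous one):
  854 = 12*67 + 50, so a_0 = 12.
  67 = 1*50 + 17, so a_1 = 1.
  50 = 2*17 + 16, so a_2 = 2.
  17 = 1*16 + 1, so a_3 = 1.
  16 = 16*1 + 0, so a_4 = 16.
The remainder reaches 0 after 5 divisions, so the expansion has 5 partial quotients, read off in order.

[12; 1, 2, 1, 16]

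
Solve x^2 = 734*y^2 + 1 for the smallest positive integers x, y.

First expand sqrt(734) as a continued fraction. With x_i = (sqrt(734) + m_i)/d_i and (m_0, d_0) = (0, 1): a_0 = floor(sqrt(734)) = 27, since 27^2 = 729 <= 734 < 784 = 28^2.
Iterate m_{i+1} = d_i*a_i - m_i, d_{i+1} = (734 - m_{i+1}^2)/d_i, a_{i+1} = floor((a_0 + m_{i+1})/d_{i+1}):
  m_1 = 1*27 - 0 = 27, d_1 = (734 - 27^2)/1 = 5/1 = 5, a_1 = floor((27 + 27)/5) = 10.
  m_2 = 5*10 - 27 = 23, d_2 = (734 - 23^2)/5 = 205/5 = 41, a_2 = floor((27 + 23)/41) = 1.
  m_3 = 41*1 - 23 = 18, d_3 = (734 - 18^2)/41 = 410/41 = 10, a_3 = floor((27 + 18)/10) = 4.
  m_4 = 10*4 - 18 = 22, d_4 = (734 - 22^2)/10 = 250/10 = 25, a_4 = floor((27 + 22)/25) = 1.
  m_5 = 25*1 - 22 = 3, d_5 = (734 - 3^2)/25 = 725/25 = 29, a_5 = floor((27 + 3)/29) = 1.
  m_6 = 29*1 - 3 = 26, d_6 = (734 - 26^2)/29 = 58/29 = 2, a_6 = floor((27 + 26)/2) = 26.
  m_7 = 2*26 - 26 = 26, d_7 = (734 - 26^2)/2 = 58/2 = 29, a_7 = floor((27 + 26)/29) = 1.
  m_8 = 29*1 - 26 = 3, d_8 = (734 - 3^2)/29 = 725/29 = 25, a_8 = floor((27 + 3)/25) = 1.
  m_9 = 25*1 - 3 = 22, d_9 = (734 - 22^2)/25 = 250/25 = 10, a_9 = floor((27 + 22)/10) = 4.
  m_10 = 10*4 - 22 = 18, d_10 = (734 - 18^2)/10 = 410/10 = 41, a_10 = floor((27 + 18)/41) = 1.
  m_11 = 41*1 - 18 = 23, d_11 = (734 - 23^2)/41 = 205/41 = 5, a_11 = floor((27 + 23)/5) = 10.
  m_12 = 5*10 - 23 = 27, d_12 = (734 - 27^2)/5 = 5/5 = 1, a_12 = floor((27 + 27)/1) = 54.
  m_13 = 1*54 - 27 = 27, d_13 = (734 - 27^2)/1 = 5/1 = 5: (m_13, d_13) = (m_1, d_1) = (27, 5), so from here the quotients repeat a_1, ..., a_12; the period length is 12.
So sqrt(734) = [27; (10, 1, 4, 1, 1, 26, 1, 1, 4, 1, 10, 54)] with period length k = 12.
k is even, so the fundamental solution of x^2 - 734y^2 = 1 is (p_{k-1}, q_{k-1}) = (p_11, q_11); compute convergents through index 11.
Convergents (p_i = a_i*p_{i-1} + p_{i-2}, q_i = a_i*q_{i-1} + q_{i-2} with p_{-2}=0, p_{-1}=1, q_{-2}=1, q_{-1}=0):
  i=0: a_0=27, p_0 = 27*1 + 0 = 27, q_0 = 27*0 + 1 = 1.
  i=1: a_1=10, p_1 = 10*27 + 1 = 271, q_1 = 10*1 + 0 = 10.
  i=2: a_2=1, p_2 = 1*271 + 27 = 298, q_2 = 1*10 + 1 = 11.
  i=3: a_3=4, p_3 = 4*298 + 271 = 1463, q_3 = 4*11 + 10 = 54.
  i=4: a_4=1, p_4 = 1*1463 + 298 = 1761, q_4 = 1*54 + 11 = 65.
  i=5: a_5=1, p_5 = 1*1761 + 1463 = 3224, q_5 = 1*65 + 54 = 119.
  i=6: a_6=26, p_6 = 26*3224 + 1761 = 85585, q_6 = 26*119 + 65 = 3159.
  i=7: a_7=1, p_7 = 1*85585 + 3224 = 88809, q_7 = 1*3159 + 119 = 3278.
  i=8: a_8=1, p_8 = 1*88809 + 85585 = 174394, q_8 = 1*3278 + 3159 = 6437.
  i=9: a_9=4, p_9 = 4*174394 + 88809 = 786385, q_9 = 4*6437 + 3278 = 29026.
  i=10: a_10=1, p_10 = 1*786385 + 174394 = 960779, q_10 = 1*29026 + 6437 = 35463.
  i=11: a_11=10, p_11 = 10*960779 + 786385 = 10394175, q_11 = 10*35463 + 29026 = 383656.
Check: 10394175^2 - 734*383656^2 = 108038873930625 - 108038873930624 = 1, so (x, y) = (10394175, 383656) solves the equation, and by the theorem it is the least positive solution.

(x, y) = (10394175, 383656)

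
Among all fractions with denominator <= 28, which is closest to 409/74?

105/19

Expand x = 409/74 as a continued fraction with the Euclidean algorithm:
  409 = 5*74 + 39, so a_0 = 5.
  74 = 1*39 + 35, so a_1 = 1.
  39 = 1*35 + 4, so a_2 = 1.
  35 = 8*4 + 3, so a_3 = 8.
  4 = 1*3 + 1, so a_4 = 1.
  3 = 3*1 + 0, so a_5 = 3.
so x = [5; 1, 1, 8, 1, 3].
Convergents (p_i = a_i*p_{i-1} + p_{i-2}, q_i = a_i*q_{i-1} + q_{i-2} with p_{-2}=0, p_{-1}=1, q_{-2}=1, q_{-1}=0), until the denominator exceeds 28:
  i=0: a_0=5, p_0 = 5*1 + 0 = 5, q_0 = 5*0 + 1 = 1.
  i=1: a_1=1, p_1 = 1*5 + 1 = 6, q_1 = 1*1 + 0 = 1.
  i=2: a_2=1, p_2 = 1*6 + 5 = 11, q_2 = 1*1 + 1 = 2.
  i=3: a_3=8, p_3 = 8*11 + 6 = 94, q_3 = 8*2 + 1 = 17.
  i=4: a_4=1, p_4 = 1*94 + 11 = 105, q_4 = 1*17 + 2 = 19.
  i=5: a_5=3, p_5 = 3*105 + 94 = 409, q_5 = 3*19 + 17 = 74.
q_5 = 74 > 28, so the last convergent with denominator <= 28 is p_4/q_4 = 105/19.
The closest fraction with denominator <= 28 is either p_4/q_4 or the intermediate fraction (k*p_4 + p_3)/(k*q_4 + q_3) with the largest k >= 1 whose denominator stays <= 28; these approach x as k grows, and every other convergent or intermediate fraction in range is farther away.
Largest k: floor((28 - q_3)/q_4) = floor((28 - 17)/19) = 0.
Since k = 0, no intermediate fraction beyond p_4/q_4 has denominator <= 28, so the convergent 105/19 is the closest (its error is |409*19 - 105*74|/(74*19) = 1/1406).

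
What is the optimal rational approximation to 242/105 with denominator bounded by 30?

Expand x = 242/105 as a continued fraction with the Euclidean algorithm:
  242 = 2*105 + 32, so a_0 = 2.
  105 = 3*32 + 9, so a_1 = 3.
  32 = 3*9 + 5, so a_2 = 3.
  9 = 1*5 + 4, so a_3 = 1.
  5 = 1*4 + 1, so a_4 = 1.
  4 = 4*1 + 0, so a_5 = 4.
so x = [2; 3, 3, 1, 1, 4].
Convergents (p_i = a_i*p_{i-1} + p_{i-2}, q_i = a_i*q_{i-1} + q_{i-2} with p_{-2}=0, p_{-1}=1, q_{-2}=1, q_{-1}=0), until the denominator exceeds 30:
  i=0: a_0=2, p_0 = 2*1 + 0 = 2, q_0 = 2*0 + 1 = 1.
  i=1: a_1=3, p_1 = 3*2 + 1 = 7, q_1 = 3*1 + 0 = 3.
  i=2: a_2=3, p_2 = 3*7 + 2 = 23, q_2 = 3*3 + 1 = 10.
  i=3: a_3=1, p_3 = 1*23 + 7 = 30, q_3 = 1*10 + 3 = 13.
  i=4: a_4=1, p_4 = 1*30 + 23 = 53, q_4 = 1*13 + 10 = 23.
  i=5: a_5=4, p_5 = 4*53 + 30 = 242, q_5 = 4*23 + 13 = 105.
q_5 = 105 > 30, so the last convergent with denominator <= 30 is p_4/q_4 = 53/23.
The closest fraction with denominator <= 30 is either p_4/q_4 or the intermediate fraction (k*p_4 + p_3)/(k*q_4 + q_3) with the largest k >= 1 whose denominator stays <= 30; these approach x as k grows, and every other convergent or intermediate fraction in range is farther away.
Largest k: floor((30 - q_3)/q_4) = floor((30 - 13)/23) = 0.
Since k = 0, no intermediate fraction beyond p_4/q_4 has denominator <= 30, so the convergent 53/23 is the closest (its error is |242*23 - 53*105|/(105*23) = 1/2415).

53/23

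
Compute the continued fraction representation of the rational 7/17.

Run the Euclidean algorithm on 7 and 17; the successive quotients are the partial quotients a_0, a_1, ... (each step inverts the fractional part left over by the previous one):
  7 = 0*17 + 7, so a_0 = 0.
  17 = 2*7 + 3, so a_1 = 2.
  7 = 2*3 + 1, so a_2 = 2.
  3 = 3*1 + 0, so a_3 = 3.
The remainder reaches 0 after 4 divisions, so the expansion has 4 partial quotients, read off in order.

[0; 2, 2, 3]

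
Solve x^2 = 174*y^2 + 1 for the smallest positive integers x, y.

(x, y) = (1451, 110)

First expand sqrt(174) as a continued fraction. With x_i = (sqrt(174) + m_i)/d_i and (m_0, d_0) = (0, 1): a_0 = floor(sqrt(174)) = 13, since 13^2 = 169 <= 174 < 196 = 14^2.
Iterate m_{i+1} = d_i*a_i - m_i, d_{i+1} = (174 - m_{i+1}^2)/d_i, a_{i+1} = floor((a_0 + m_{i+1})/d_{i+1}):
  m_1 = 1*13 - 0 = 13, d_1 = (174 - 13^2)/1 = 5/1 = 5, a_1 = floor((13 + 13)/5) = 5.
  m_2 = 5*5 - 13 = 12, d_2 = (174 - 12^2)/5 = 30/5 = 6, a_2 = floor((13 + 12)/6) = 4.
  m_3 = 6*4 - 12 = 12, d_3 = (174 - 12^2)/6 = 30/6 = 5, a_3 = floor((13 + 12)/5) = 5.
  m_4 = 5*5 - 12 = 13, d_4 = (174 - 13^2)/5 = 5/5 = 1, a_4 = floor((13 + 13)/1) = 26.
  m_5 = 1*26 - 13 = 13, d_5 = (174 - 13^2)/1 = 5/1 = 5: (m_5, d_5) = (m_1, d_1) = (13, 5), so from here the quotients repeat a_1, ..., a_4; the period length is 4.
So sqrt(174) = [13; (5, 4, 5, 26)] with period length k = 4.
k is even, so the fundamental solution of x^2 - 174y^2 = 1 is (p_{k-1}, q_{k-1}) = (p_3, q_3); compute convergents through index 3.
Convergents (p_i = a_i*p_{i-1} + p_{i-2}, q_i = a_i*q_{i-1} + q_{i-2} with p_{-2}=0, p_{-1}=1, q_{-2}=1, q_{-1}=0):
  i=0: a_0=13, p_0 = 13*1 + 0 = 13, q_0 = 13*0 + 1 = 1.
  i=1: a_1=5, p_1 = 5*13 + 1 = 66, q_1 = 5*1 + 0 = 5.
  i=2: a_2=4, p_2 = 4*66 + 13 = 277, q_2 = 4*5 + 1 = 21.
  i=3: a_3=5, p_3 = 5*277 + 66 = 1451, q_3 = 5*21 + 5 = 110.
Check: 1451^2 - 174*110^2 = 2105401 - 2105400 = 1, so (x, y) = (1451, 110) solves the equation, and by the theorem it is the least positive solution.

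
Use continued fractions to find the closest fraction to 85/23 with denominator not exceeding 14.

48/13

Expand x = 85/23 as a continued fraction with the Euclidean algorithm:
  85 = 3*23 + 16, so a_0 = 3.
  23 = 1*16 + 7, so a_1 = 1.
  16 = 2*7 + 2, so a_2 = 2.
  7 = 3*2 + 1, so a_3 = 3.
  2 = 2*1 + 0, so a_4 = 2.
so x = [3; 1, 2, 3, 2].
Convergents (p_i = a_i*p_{i-1} + p_{i-2}, q_i = a_i*q_{i-1} + q_{i-2} with p_{-2}=0, p_{-1}=1, q_{-2}=1, q_{-1}=0), until the denominator exceeds 14:
  i=0: a_0=3, p_0 = 3*1 + 0 = 3, q_0 = 3*0 + 1 = 1.
  i=1: a_1=1, p_1 = 1*3 + 1 = 4, q_1 = 1*1 + 0 = 1.
  i=2: a_2=2, p_2 = 2*4 + 3 = 11, q_2 = 2*1 + 1 = 3.
  i=3: a_3=3, p_3 = 3*11 + 4 = 37, q_3 = 3*3 + 1 = 10.
  i=4: a_4=2, p_4 = 2*37 + 11 = 85, q_4 = 2*10 + 3 = 23.
q_4 = 23 > 14, so the last convergent with denominator <= 14 is p_3/q_3 = 37/10.
The closest fraction with denominator <= 14 is either p_3/q_3 or the intermediate fraction (k*p_3 + p_2)/(k*q_3 + q_2) with the largest k >= 1 whose denominator stays <= 14; these approach x as k grows, and every other convergent or intermediate fraction in range is farther away.
Largest k: floor((14 - q_2)/q_3) = floor((14 - 3)/10) = 1.
That gives (1*37 + 11)/(1*10 + 3) = 48/13.
Compare the errors: |x - 37/10| = |85*10 - 37*23|/(23*10) = 1/230, and |x - 48/13| = |85*13 - 48*23|/(23*13) = 1/299.
Cross-multiplying, 1*230 = 230 < 299 = 1*299, so 1/299 is smaller: the intermediate fraction 48/13 is closer to x than 37/10.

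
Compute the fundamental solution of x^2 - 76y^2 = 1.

(x, y) = (57799, 6630)

First expand sqrt(76) as a continued fraction. With x_i = (sqrt(76) + m_i)/d_i and (m_0, d_0) = (0, 1): a_0 = floor(sqrt(76)) = 8, since 8^2 = 64 <= 76 < 81 = 9^2.
Iterate m_{i+1} = d_i*a_i - m_i, d_{i+1} = (76 - m_{i+1}^2)/d_i, a_{i+1} = floor((a_0 + m_{i+1})/d_{i+1}):
  m_1 = 1*8 - 0 = 8, d_1 = (76 - 8^2)/1 = 12/1 = 12, a_1 = floor((8 + 8)/12) = 1.
  m_2 = 12*1 - 8 = 4, d_2 = (76 - 4^2)/12 = 60/12 = 5, a_2 = floor((8 + 4)/5) = 2.
  m_3 = 5*2 - 4 = 6, d_3 = (76 - 6^2)/5 = 40/5 = 8, a_3 = floor((8 + 6)/8) = 1.
  m_4 = 8*1 - 6 = 2, d_4 = (76 - 2^2)/8 = 72/8 = 9, a_4 = floor((8 + 2)/9) = 1.
  m_5 = 9*1 - 2 = 7, d_5 = (76 - 7^2)/9 = 27/9 = 3, a_5 = floor((8 + 7)/3) = 5.
  m_6 = 3*5 - 7 = 8, d_6 = (76 - 8^2)/3 = 12/3 = 4, a_6 = floor((8 + 8)/4) = 4.
  m_7 = 4*4 - 8 = 8, d_7 = (76 - 8^2)/4 = 12/4 = 3, a_7 = floor((8 + 8)/3) = 5.
  m_8 = 3*5 - 8 = 7, d_8 = (76 - 7^2)/3 = 27/3 = 9, a_8 = floor((8 + 7)/9) = 1.
  m_9 = 9*1 - 7 = 2, d_9 = (76 - 2^2)/9 = 72/9 = 8, a_9 = floor((8 + 2)/8) = 1.
  m_10 = 8*1 - 2 = 6, d_10 = (76 - 6^2)/8 = 40/8 = 5, a_10 = floor((8 + 6)/5) = 2.
  m_11 = 5*2 - 6 = 4, d_11 = (76 - 4^2)/5 = 60/5 = 12, a_11 = floor((8 + 4)/12) = 1.
  m_12 = 12*1 - 4 = 8, d_12 = (76 - 8^2)/12 = 12/12 = 1, a_12 = floor((8 + 8)/1) = 16.
  m_13 = 1*16 - 8 = 8, d_13 = (76 - 8^2)/1 = 12/1 = 12: (m_13, d_13) = (m_1, d_1) = (8, 12), so from here the quotients repeat a_1, ..., a_12; the period length is 12.
So sqrt(76) = [8; (1, 2, 1, 1, 5, 4, 5, 1, 1, 2, 1, 16)] with period length k = 12.
k is even, so the fundamental solution of x^2 - 76y^2 = 1 is (p_{k-1}, q_{k-1}) = (p_11, q_11); compute convergents through index 11.
Convergents (p_i = a_i*p_{i-1} + p_{i-2}, q_i = a_i*q_{i-1} + q_{i-2} with p_{-2}=0, p_{-1}=1, q_{-2}=1, q_{-1}=0):
  i=0: a_0=8, p_0 = 8*1 + 0 = 8, q_0 = 8*0 + 1 = 1.
  i=1: a_1=1, p_1 = 1*8 + 1 = 9, q_1 = 1*1 + 0 = 1.
  i=2: a_2=2, p_2 = 2*9 + 8 = 26, q_2 = 2*1 + 1 = 3.
  i=3: a_3=1, p_3 = 1*26 + 9 = 35, q_3 = 1*3 + 1 = 4.
  i=4: a_4=1, p_4 = 1*35 + 26 = 61, q_4 = 1*4 + 3 = 7.
  i=5: a_5=5, p_5 = 5*61 + 35 = 340, q_5 = 5*7 + 4 = 39.
  i=6: a_6=4, p_6 = 4*340 + 61 = 1421, q_6 = 4*39 + 7 = 163.
  i=7: a_7=5, p_7 = 5*1421 + 340 = 7445, q_7 = 5*163 + 39 = 854.
  i=8: a_8=1, p_8 = 1*7445 + 1421 = 8866, q_8 = 1*854 + 163 = 1017.
  i=9: a_9=1, p_9 = 1*8866 + 7445 = 16311, q_9 = 1*1017 + 854 = 1871.
  i=10: a_10=2, p_10 = 2*16311 + 8866 = 41488, q_10 = 2*1871 + 1017 = 4759.
  i=11: a_11=1, p_11 = 1*41488 + 16311 = 57799, q_11 = 1*4759 + 1871 = 6630.
Check: 57799^2 - 76*6630^2 = 3340724401 - 3340724400 = 1, so (x, y) = (57799, 6630) solves the equation, and by the theorem it is the least positive solution.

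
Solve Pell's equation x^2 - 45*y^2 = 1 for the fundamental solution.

First expand sqrt(45) as a continued fraction. With x_i = (sqrt(45) + m_i)/d_i and (m_0, d_0) = (0, 1): a_0 = floor(sqrt(45)) = 6, since 6^2 = 36 <= 45 < 49 = 7^2.
Iterate m_{i+1} = d_i*a_i - m_i, d_{i+1} = (45 - m_{i+1}^2)/d_i, a_{i+1} = floor((a_0 + m_{i+1})/d_{i+1}):
  m_1 = 1*6 - 0 = 6, d_1 = (45 - 6^2)/1 = 9/1 = 9, a_1 = floor((6 + 6)/9) = 1.
  m_2 = 9*1 - 6 = 3, d_2 = (45 - 3^2)/9 = 36/9 = 4, a_2 = floor((6 + 3)/4) = 2.
  m_3 = 4*2 - 3 = 5, d_3 = (45 - 5^2)/4 = 20/4 = 5, a_3 = floor((6 + 5)/5) = 2.
  m_4 = 5*2 - 5 = 5, d_4 = (45 - 5^2)/5 = 20/5 = 4, a_4 = floor((6 + 5)/4) = 2.
  m_5 = 4*2 - 5 = 3, d_5 = (45 - 3^2)/4 = 36/4 = 9, a_5 = floor((6 + 3)/9) = 1.
  m_6 = 9*1 - 3 = 6, d_6 = (45 - 6^2)/9 = 9/9 = 1, a_6 = floor((6 + 6)/1) = 12.
  m_7 = 1*12 - 6 = 6, d_7 = (45 - 6^2)/1 = 9/1 = 9: (m_7, d_7) = (m_1, d_1) = (6, 9), so from here the quotients repeat a_1, ..., a_6; the period length is 6.
So sqrt(45) = [6; (1, 2, 2, 2, 1, 12)] with period length k = 6.
k is even, so the fundamental solution of x^2 - 45y^2 = 1 is (p_{k-1}, q_{k-1}) = (p_5, q_5); compute convergents through index 5.
Convergents (p_i = a_i*p_{i-1} + p_{i-2}, q_i = a_i*q_{i-1} + q_{i-2} with p_{-2}=0, p_{-1}=1, q_{-2}=1, q_{-1}=0):
  i=0: a_0=6, p_0 = 6*1 + 0 = 6, q_0 = 6*0 + 1 = 1.
  i=1: a_1=1, p_1 = 1*6 + 1 = 7, q_1 = 1*1 + 0 = 1.
  i=2: a_2=2, p_2 = 2*7 + 6 = 20, q_2 = 2*1 + 1 = 3.
  i=3: a_3=2, p_3 = 2*20 + 7 = 47, q_3 = 2*3 + 1 = 7.
  i=4: a_4=2, p_4 = 2*47 + 20 = 114, q_4 = 2*7 + 3 = 17.
  i=5: a_5=1, p_5 = 1*114 + 47 = 161, q_5 = 1*17 + 7 = 24.
Check: 161^2 - 45*24^2 = 25921 - 25920 = 1, so (x, y) = (161, 24) solves the equation, and by the theorem it is the least positive solution.

(x, y) = (161, 24)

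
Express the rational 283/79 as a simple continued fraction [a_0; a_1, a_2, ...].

Run the Euclidean algorithm on 283 and 79; the successive quotients are the partial quotients a_0, a_1, ... (each step inverts the fractional part left over by the previous one):
  283 = 3*79 + 46, so a_0 = 3.
  79 = 1*46 + 33, so a_1 = 1.
  46 = 1*33 + 13, so a_2 = 1.
  33 = 2*13 + 7, so a_3 = 2.
  13 = 1*7 + 6, so a_4 = 1.
  7 = 1*6 + 1, so a_5 = 1.
  6 = 6*1 + 0, so a_6 = 6.
The remainder reaches 0 after 7 divisions, so the expansion has 7 partial quotients, read off in order.

[3; 1, 1, 2, 1, 1, 6]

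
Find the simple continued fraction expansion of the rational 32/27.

Run the Euclidean algorithm on 32 and 27; the successive quotients are the partial quotients a_0, a_1, ... (each step inverts the fractional part left over by the previous one):
  32 = 1*27 + 5, so a_0 = 1.
  27 = 5*5 + 2, so a_1 = 5.
  5 = 2*2 + 1, so a_2 = 2.
  2 = 2*1 + 0, so a_3 = 2.
The remainder reaches 0 after 4 divisions, so the expansion has 4 partial quotients, read off in order.

[1; 5, 2, 2]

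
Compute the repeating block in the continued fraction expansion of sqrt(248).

Write x_i = (sqrt(248) + m_i)/d_i with (m_0, d_0) = (0, 1). a_0 = floor(sqrt(248)) = 15, since 15^2 = 225 <= 248 < 256 = 16^2.
Iterate m_{i+1} = d_i*a_i - m_i, d_{i+1} = (248 - m_{i+1}^2)/d_i, a_{i+1} = floor((a_0 + m_{i+1})/d_{i+1}):
  m_1 = 1*15 - 0 = 15, d_1 = (248 - 15^2)/1 = 23/1 = 23, a_1 = floor((15 + 15)/23) = 1.
  m_2 = 23*1 - 15 = 8, d_2 = (248 - 8^2)/23 = 184/23 = 8, a_2 = floor((15 + 8)/8) = 2.
  m_3 = 8*2 - 8 = 8, d_3 = (248 - 8^2)/8 = 184/8 = 23, a_3 = floor((15 + 8)/23) = 1.
  m_4 = 23*1 - 8 = 15, d_4 = (248 - 15^2)/23 = 23/23 = 1, a_4 = floor((15 + 15)/1) = 30.
  m_5 = 1*30 - 15 = 15, d_5 = (248 - 15^2)/1 = 23/1 = 23: (m_5, d_5) = (m_1, d_1) = (15, 23), so from here the quotients repeat a_1, ..., a_4; the period length is 4.
Hence the expansion of sqrt(248) is a_0 = 15 followed by the repeating block 1, 2, 1, 30 (period 4).

[15; (1, 2, 1, 30)]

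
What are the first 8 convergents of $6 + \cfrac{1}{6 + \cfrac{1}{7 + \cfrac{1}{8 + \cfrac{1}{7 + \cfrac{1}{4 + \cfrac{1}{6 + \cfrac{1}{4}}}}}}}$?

6/1, 37/6, 265/43, 2157/350, 15364/2493, 63613/10322, 397042/64425, 1651781/268022

Using the convergent recurrence p_i = a_i*p_{i-1} + p_{i-2}, q_i = a_i*q_{i-1} + q_{i-2} with p_{-2}=0, p_{-1}=1, q_{-2}=1, q_{-1}=0:
  i=0: a_0=6, p_0 = 6*1 + 0 = 6, q_0 = 6*0 + 1 = 1.
  i=1: a_1=6, p_1 = 6*6 + 1 = 37, q_1 = 6*1 + 0 = 6.
  i=2: a_2=7, p_2 = 7*37 + 6 = 265, q_2 = 7*6 + 1 = 43.
  i=3: a_3=8, p_3 = 8*265 + 37 = 2157, q_3 = 8*43 + 6 = 350.
  i=4: a_4=7, p_4 = 7*2157 + 265 = 15364, q_4 = 7*350 + 43 = 2493.
  i=5: a_5=4, p_5 = 4*15364 + 2157 = 63613, q_5 = 4*2493 + 350 = 10322.
  i=6: a_6=6, p_6 = 6*63613 + 15364 = 397042, q_6 = 6*10322 + 2493 = 64425.
  i=7: a_7=4, p_7 = 4*397042 + 63613 = 1651781, q_7 = 4*64425 + 10322 = 268022.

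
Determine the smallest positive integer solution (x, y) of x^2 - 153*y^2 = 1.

First expand sqrt(153) as a continued fraction. With x_i = (sqrt(153) + m_i)/d_i and (m_0, d_0) = (0, 1): a_0 = floor(sqrt(153)) = 12, since 12^2 = 144 <= 153 < 169 = 13^2.
Iterate m_{i+1} = d_i*a_i - m_i, d_{i+1} = (153 - m_{i+1}^2)/d_i, a_{i+1} = floor((a_0 + m_{i+1})/d_{i+1}):
  m_1 = 1*12 - 0 = 12, d_1 = (153 - 12^2)/1 = 9/1 = 9, a_1 = floor((12 + 12)/9) = 2.
  m_2 = 9*2 - 12 = 6, d_2 = (153 - 6^2)/9 = 117/9 = 13, a_2 = floor((12 + 6)/13) = 1.
  m_3 = 13*1 - 6 = 7, d_3 = (153 - 7^2)/13 = 104/13 = 8, a_3 = floor((12 + 7)/8) = 2.
  m_4 = 8*2 - 7 = 9, d_4 = (153 - 9^2)/8 = 72/8 = 9, a_4 = floor((12 + 9)/9) = 2.
  m_5 = 9*2 - 9 = 9, d_5 = (153 - 9^2)/9 = 72/9 = 8, a_5 = floor((12 + 9)/8) = 2.
  m_6 = 8*2 - 9 = 7, d_6 = (153 - 7^2)/8 = 104/8 = 13, a_6 = floor((12 + 7)/13) = 1.
  m_7 = 13*1 - 7 = 6, d_7 = (153 - 6^2)/13 = 117/13 = 9, a_7 = floor((12 + 6)/9) = 2.
  m_8 = 9*2 - 6 = 12, d_8 = (153 - 12^2)/9 = 9/9 = 1, a_8 = floor((12 + 12)/1) = 24.
  m_9 = 1*24 - 12 = 12, d_9 = (153 - 12^2)/1 = 9/1 = 9: (m_9, d_9) = (m_1, d_1) = (12, 9), so from here the quotients repeat a_1, ..., a_8; the period length is 8.
So sqrt(153) = [12; (2, 1, 2, 2, 2, 1, 2, 24)] with period length k = 8.
k is even, so the fundamental solution of x^2 - 153y^2 = 1 is (p_{k-1}, q_{k-1}) = (p_7, q_7); compute convergents through index 7.
Convergents (p_i = a_i*p_{i-1} + p_{i-2}, q_i = a_i*q_{i-1} + q_{i-2} with p_{-2}=0, p_{-1}=1, q_{-2}=1, q_{-1}=0):
  i=0: a_0=12, p_0 = 12*1 + 0 = 12, q_0 = 12*0 + 1 = 1.
  i=1: a_1=2, p_1 = 2*12 + 1 = 25, q_1 = 2*1 + 0 = 2.
  i=2: a_2=1, p_2 = 1*25 + 12 = 37, q_2 = 1*2 + 1 = 3.
  i=3: a_3=2, p_3 = 2*37 + 25 = 99, q_3 = 2*3 + 2 = 8.
  i=4: a_4=2, p_4 = 2*99 + 37 = 235, q_4 = 2*8 + 3 = 19.
  i=5: a_5=2, p_5 = 2*235 + 99 = 569, q_5 = 2*19 + 8 = 46.
  i=6: a_6=1, p_6 = 1*569 + 235 = 804, q_6 = 1*46 + 19 = 65.
  i=7: a_7=2, p_7 = 2*804 + 569 = 2177, q_7 = 2*65 + 46 = 176.
Check: 2177^2 - 153*176^2 = 4739329 - 4739328 = 1, so (x, y) = (2177, 176) solves the equation, and by the theorem it is the least positive solution.

(x, y) = (2177, 176)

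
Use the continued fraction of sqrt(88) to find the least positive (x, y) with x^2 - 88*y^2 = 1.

First expand sqrt(88) as a continued fraction. With x_i = (sqrt(88) + m_i)/d_i and (m_0, d_0) = (0, 1): a_0 = floor(sqrt(88)) = 9, since 9^2 = 81 <= 88 < 100 = 10^2.
Iterate m_{i+1} = d_i*a_i - m_i, d_{i+1} = (88 - m_{i+1}^2)/d_i, a_{i+1} = floor((a_0 + m_{i+1})/d_{i+1}):
  m_1 = 1*9 - 0 = 9, d_1 = (88 - 9^2)/1 = 7/1 = 7, a_1 = floor((9 + 9)/7) = 2.
  m_2 = 7*2 - 9 = 5, d_2 = (88 - 5^2)/7 = 63/7 = 9, a_2 = floor((9 + 5)/9) = 1.
  m_3 = 9*1 - 5 = 4, d_3 = (88 - 4^2)/9 = 72/9 = 8, a_3 = floor((9 + 4)/8) = 1.
  m_4 = 8*1 - 4 = 4, d_4 = (88 - 4^2)/8 = 72/8 = 9, a_4 = floor((9 + 4)/9) = 1.
  m_5 = 9*1 - 4 = 5, d_5 = (88 - 5^2)/9 = 63/9 = 7, a_5 = floor((9 + 5)/7) = 2.
  m_6 = 7*2 - 5 = 9, d_6 = (88 - 9^2)/7 = 7/7 = 1, a_6 = floor((9 + 9)/1) = 18.
  m_7 = 1*18 - 9 = 9, d_7 = (88 - 9^2)/1 = 7/1 = 7: (m_7, d_7) = (m_1, d_1) = (9, 7), so from here the quotients repeat a_1, ..., a_6; the period length is 6.
So sqrt(88) = [9; (2, 1, 1, 1, 2, 18)] with period length k = 6.
k is even, so the fundamental solution of x^2 - 88y^2 = 1 is (p_{k-1}, q_{k-1}) = (p_5, q_5); compute convergents through index 5.
Convergents (p_i = a_i*p_{i-1} + p_{i-2}, q_i = a_i*q_{i-1} + q_{i-2} with p_{-2}=0, p_{-1}=1, q_{-2}=1, q_{-1}=0):
  i=0: a_0=9, p_0 = 9*1 + 0 = 9, q_0 = 9*0 + 1 = 1.
  i=1: a_1=2, p_1 = 2*9 + 1 = 19, q_1 = 2*1 + 0 = 2.
  i=2: a_2=1, p_2 = 1*19 + 9 = 28, q_2 = 1*2 + 1 = 3.
  i=3: a_3=1, p_3 = 1*28 + 19 = 47, q_3 = 1*3 + 2 = 5.
  i=4: a_4=1, p_4 = 1*47 + 28 = 75, q_4 = 1*5 + 3 = 8.
  i=5: a_5=2, p_5 = 2*75 + 47 = 197, q_5 = 2*8 + 5 = 21.
Check: 197^2 - 88*21^2 = 38809 - 38808 = 1, so (x, y) = (197, 21) solves the equation, and by the theorem it is the least positive solution.

(x, y) = (197, 21)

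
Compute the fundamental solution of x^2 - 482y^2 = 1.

(x, y) = (483, 22)

First expand sqrt(482) as a continued fraction. With x_i = (sqrt(482) + m_i)/d_i and (m_0, d_0) = (0, 1): a_0 = floor(sqrt(482)) = 21, since 21^2 = 441 <= 482 < 484 = 22^2.
Iterate m_{i+1} = d_i*a_i - m_i, d_{i+1} = (482 - m_{i+1}^2)/d_i, a_{i+1} = floor((a_0 + m_{i+1})/d_{i+1}):
  m_1 = 1*21 - 0 = 21, d_1 = (482 - 21^2)/1 = 41/1 = 41, a_1 = floor((21 + 21)/41) = 1.
  m_2 = 41*1 - 21 = 20, d_2 = (482 - 20^2)/41 = 82/41 = 2, a_2 = floor((21 + 20)/2) = 20.
  m_3 = 2*20 - 20 = 20, d_3 = (482 - 20^2)/2 = 82/2 = 41, a_3 = floor((21 + 20)/41) = 1.
  m_4 = 41*1 - 20 = 21, d_4 = (482 - 21^2)/41 = 41/41 = 1, a_4 = floor((21 + 21)/1) = 42.
  m_5 = 1*42 - 21 = 21, d_5 = (482 - 21^2)/1 = 41/1 = 41: (m_5, d_5) = (m_1, d_1) = (21, 41), so from here the quotients repeat a_1, ..., a_4; the period length is 4.
So sqrt(482) = [21; (1, 20, 1, 42)] with period length k = 4.
k is even, so the fundamental solution of x^2 - 482y^2 = 1 is (p_{k-1}, q_{k-1}) = (p_3, q_3); compute convergents through index 3.
Convergents (p_i = a_i*p_{i-1} + p_{i-2}, q_i = a_i*q_{i-1} + q_{i-2} with p_{-2}=0, p_{-1}=1, q_{-2}=1, q_{-1}=0):
  i=0: a_0=21, p_0 = 21*1 + 0 = 21, q_0 = 21*0 + 1 = 1.
  i=1: a_1=1, p_1 = 1*21 + 1 = 22, q_1 = 1*1 + 0 = 1.
  i=2: a_2=20, p_2 = 20*22 + 21 = 461, q_2 = 20*1 + 1 = 21.
  i=3: a_3=1, p_3 = 1*461 + 22 = 483, q_3 = 1*21 + 1 = 22.
Check: 483^2 - 482*22^2 = 233289 - 233288 = 1, so (x, y) = (483, 22) solves the equation, and by the theorem it is the least positive solution.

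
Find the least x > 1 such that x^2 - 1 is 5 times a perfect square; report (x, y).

(x, y) = (9, 4)

First expand sqrt(5) as a continued fraction. With x_i = (sqrt(5) + m_i)/d_i and (m_0, d_0) = (0, 1): a_0 = floor(sqrt(5)) = 2, since 2^2 = 4 <= 5 < 9 = 3^2.
Iterate m_{i+1} = d_i*a_i - m_i, d_{i+1} = (5 - m_{i+1}^2)/d_i, a_{i+1} = floor((a_0 + m_{i+1})/d_{i+1}):
  m_1 = 1*2 - 0 = 2, d_1 = (5 - 2^2)/1 = 1/1 = 1, a_1 = floor((2 + 2)/1) = 4.
  m_2 = 1*4 - 2 = 2, d_2 = (5 - 2^2)/1 = 1/1 = 1: (m_2, d_2) = (m_1, d_1) = (2, 1), so from here the quotient a_1 repeats; the period length is 1.
So sqrt(5) = [2; (4)] with period length k = 1.
k is odd, so (p_{k-1}, q_{k-1}) only solves x^2 - 5y^2 = -1 and the fundamental solution of x^2 - 5y^2 = 1 is (p_{2k-1}, q_{2k-1}) = (p_1, q_1); compute convergents through index 1, running through the period twice.
Convergents (p_i = a_i*p_{i-1} + p_{i-2}, q_i = a_i*q_{i-1} + q_{i-2} with p_{-2}=0, p_{-1}=1, q_{-2}=1, q_{-1}=0):
  i=0: a_0=2, p_0 = 2*1 + 0 = 2, q_0 = 2*0 + 1 = 1.
  i=1: a_1=4, p_1 = 4*2 + 1 = 9, q_1 = 4*1 + 0 = 4.
Indeed p_0^2 - 5*q_0^2 = 4 - 5 = -1, not +1.
Check: 9^2 - 5*4^2 = 81 - 80 = 1, so (x, y) = (9, 4) solves the equation, and by the theorem it is the least positive solution.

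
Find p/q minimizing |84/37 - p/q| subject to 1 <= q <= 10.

Expand x = 84/37 as a continued fraction with the Euclidean algorithm:
  84 = 2*37 + 10, so a_0 = 2.
  37 = 3*10 + 7, so a_1 = 3.
  10 = 1*7 + 3, so a_2 = 1.
  7 = 2*3 + 1, so a_3 = 2.
  3 = 3*1 + 0, so a_4 = 3.
so x = [2; 3, 1, 2, 3].
Convergents (p_i = a_i*p_{i-1} + p_{i-2}, q_i = a_i*q_{i-1} + q_{i-2} with p_{-2}=0, p_{-1}=1, q_{-2}=1, q_{-1}=0), until the denominator exceeds 10:
  i=0: a_0=2, p_0 = 2*1 + 0 = 2, q_0 = 2*0 + 1 = 1.
  i=1: a_1=3, p_1 = 3*2 + 1 = 7, q_1 = 3*1 + 0 = 3.
  i=2: a_2=1, p_2 = 1*7 + 2 = 9, q_2 = 1*3 + 1 = 4.
  i=3: a_3=2, p_3 = 2*9 + 7 = 25, q_3 = 2*4 + 3 = 11.
q_3 = 11 > 10, so the last convergent with denominator <= 10 is p_2/q_2 = 9/4.
The closest fraction with denominator <= 10 is either p_2/q_2 or the intermediate fraction (k*p_2 + p_1)/(k*q_2 + q_1) with the largest k >= 1 whose denominator stays <= 10; these approach x as k grows, and every other convergent or intermediate fraction in range is farther away.
Largest k: floor((10 - q_1)/q_2) = floor((10 - 3)/4) = 1.
That gives (1*9 + 7)/(1*4 + 3) = 16/7.
Compare the errors: |x - 9/4| = |84*4 - 9*37|/(37*4) = 3/148, and |x - 16/7| = |84*7 - 16*37|/(37*7) = 4/259.
Cross-multiplying, 4*148 = 592 < 777 = 3*259, so 4/259 is smaller: the intermediate fraction 16/7 is closer to x than 9/4.

16/7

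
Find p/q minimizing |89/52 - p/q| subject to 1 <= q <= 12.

Expand x = 89/52 as a continued fraction with the Euclidean algorithm:
  89 = 1*52 + 37, so a_0 = 1.
  52 = 1*37 + 15, so a_1 = 1.
  37 = 2*15 + 7, so a_2 = 2.
  15 = 2*7 + 1, so a_3 = 2.
  7 = 7*1 + 0, so a_4 = 7.
so x = [1; 1, 2, 2, 7].
Convergents (p_i = a_i*p_{i-1} + p_{i-2}, q_i = a_i*q_{i-1} + q_{i-2} with p_{-2}=0, p_{-1}=1, q_{-2}=1, q_{-1}=0), until the denominator exceeds 12:
  i=0: a_0=1, p_0 = 1*1 + 0 = 1, q_0 = 1*0 + 1 = 1.
  i=1: a_1=1, p_1 = 1*1 + 1 = 2, q_1 = 1*1 + 0 = 1.
  i=2: a_2=2, p_2 = 2*2 + 1 = 5, q_2 = 2*1 + 1 = 3.
  i=3: a_3=2, p_3 = 2*5 + 2 = 12, q_3 = 2*3 + 1 = 7.
  i=4: a_4=7, p_4 = 7*12 + 5 = 89, q_4 = 7*7 + 3 = 52.
q_4 = 52 > 12, so the last convergent with denominator <= 12 is p_3/q_3 = 12/7.
The closest fraction with denominator <= 12 is either p_3/q_3 or the intermediate fraction (k*p_3 + p_2)/(k*q_3 + q_2) with the largest k >= 1 whose denominator stays <= 12; these approach x as k grows, and every other convergent or intermediate fraction in range is farther away.
Largest k: floor((12 - q_2)/q_3) = floor((12 - 3)/7) = 1.
That gives (1*12 + 5)/(1*7 + 3) = 17/10.
Compare the errors: |x - 12/7| = |89*7 - 12*52|/(52*7) = 1/364, and |x - 17/10| = |89*10 - 17*52|/(52*10) = 6/520.
Cross-multiplying, 1*520 = 520 < 2184 = 6*364, so 1/364 is smaller: the convergent 12/7 is closer to x than 17/10.

12/7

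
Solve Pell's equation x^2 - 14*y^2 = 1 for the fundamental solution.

(x, y) = (15, 4)

First expand sqrt(14) as a continued fraction. With x_i = (sqrt(14) + m_i)/d_i and (m_0, d_0) = (0, 1): a_0 = floor(sqrt(14)) = 3, since 3^2 = 9 <= 14 < 16 = 4^2.
Iterate m_{i+1} = d_i*a_i - m_i, d_{i+1} = (14 - m_{i+1}^2)/d_i, a_{i+1} = floor((a_0 + m_{i+1})/d_{i+1}):
  m_1 = 1*3 - 0 = 3, d_1 = (14 - 3^2)/1 = 5/1 = 5, a_1 = floor((3 + 3)/5) = 1.
  m_2 = 5*1 - 3 = 2, d_2 = (14 - 2^2)/5 = 10/5 = 2, a_2 = floor((3 + 2)/2) = 2.
  m_3 = 2*2 - 2 = 2, d_3 = (14 - 2^2)/2 = 10/2 = 5, a_3 = floor((3 + 2)/5) = 1.
  m_4 = 5*1 - 2 = 3, d_4 = (14 - 3^2)/5 = 5/5 = 1, a_4 = floor((3 + 3)/1) = 6.
  m_5 = 1*6 - 3 = 3, d_5 = (14 - 3^2)/1 = 5/1 = 5: (m_5, d_5) = (m_1, d_1) = (3, 5), so from here the quotients repeat a_1, ..., a_4; the period length is 4.
So sqrt(14) = [3; (1, 2, 1, 6)] with period length k = 4.
k is even, so the fundamental solution of x^2 - 14y^2 = 1 is (p_{k-1}, q_{k-1}) = (p_3, q_3); compute convergents through index 3.
Convergents (p_i = a_i*p_{i-1} + p_{i-2}, q_i = a_i*q_{i-1} + q_{i-2} with p_{-2}=0, p_{-1}=1, q_{-2}=1, q_{-1}=0):
  i=0: a_0=3, p_0 = 3*1 + 0 = 3, q_0 = 3*0 + 1 = 1.
  i=1: a_1=1, p_1 = 1*3 + 1 = 4, q_1 = 1*1 + 0 = 1.
  i=2: a_2=2, p_2 = 2*4 + 3 = 11, q_2 = 2*1 + 1 = 3.
  i=3: a_3=1, p_3 = 1*11 + 4 = 15, q_3 = 1*3 + 1 = 4.
Check: 15^2 - 14*4^2 = 225 - 224 = 1, so (x, y) = (15, 4) solves the equation, and by the theorem it is the least positive solution.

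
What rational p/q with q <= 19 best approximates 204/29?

Expand x = 204/29 as a continued fraction with the Euclidean algorithm:
  204 = 7*29 + 1, so a_0 = 7.
  29 = 29*1 + 0, so a_1 = 29.
so x = [7; 29].
Convergents (p_i = a_i*p_{i-1} + p_{i-2}, q_i = a_i*q_{i-1} + q_{i-2} with p_{-2}=0, p_{-1}=1, q_{-2}=1, q_{-1}=0), until the denominator exceeds 19:
  i=0: a_0=7, p_0 = 7*1 + 0 = 7, q_0 = 7*0 + 1 = 1.
  i=1: a_1=29, p_1 = 29*7 + 1 = 204, q_1 = 29*1 + 0 = 29.
q_1 = 29 > 19, so the last convergent with denominator <= 19 is p_0/q_0 = 7/1.
The closest fraction with denominator <= 19 is either p_0/q_0 or the intermediate fraction (k*p_0 + p_{-1})/(k*q_0 + q_{-1}) with the largest k >= 1 whose denominator stays <= 19; these approach x as k grows, and every other convergent or intermediate fraction in range is farther away.
Largest k: floor((19 - q_{-1})/q_0) = floor((19 - 0)/1) = 19 (using the seeds p_{-1} = 1, q_{-1} = 0).
That gives (19*7 + 1)/(19*1 + 0) = 134/19.
Compare the errors: |x - 7/1| = |204*1 - 7*29|/(29*1) = 1/29, and |x - 134/19| = |204*19 - 134*29|/(29*19) = 10/551.
Cross-multiplying, 10*29 = 290 < 551 = 1*551, so 10/551 is smaller: the intermediate fraction 134/19 is closer to x than 7/1.

134/19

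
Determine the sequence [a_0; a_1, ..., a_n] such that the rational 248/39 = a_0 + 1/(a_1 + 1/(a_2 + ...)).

[6; 2, 1, 3, 1, 2]

Run the Euclidean algorithm on 248 and 39; the successive quotients are the partial quotients a_0, a_1, ... (each step inverts the fractional part left over by the previous one):
  248 = 6*39 + 14, so a_0 = 6.
  39 = 2*14 + 11, so a_1 = 2.
  14 = 1*11 + 3, so a_2 = 1.
  11 = 3*3 + 2, so a_3 = 3.
  3 = 1*2 + 1, so a_4 = 1.
  2 = 2*1 + 0, so a_5 = 2.
The remainder reaches 0 after 6 divisions, so the expansion has 6 partial quotients, read off in order.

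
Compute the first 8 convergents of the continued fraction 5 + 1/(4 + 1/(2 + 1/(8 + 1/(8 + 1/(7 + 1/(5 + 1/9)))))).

5/1, 21/4, 47/9, 397/76, 3223/617, 22958/4395, 118013/22592, 1085075/207723

Using the convergent recurrence p_i = a_i*p_{i-1} + p_{i-2}, q_i = a_i*q_{i-1} + q_{i-2} with p_{-2}=0, p_{-1}=1, q_{-2}=1, q_{-1}=0:
  i=0: a_0=5, p_0 = 5*1 + 0 = 5, q_0 = 5*0 + 1 = 1.
  i=1: a_1=4, p_1 = 4*5 + 1 = 21, q_1 = 4*1 + 0 = 4.
  i=2: a_2=2, p_2 = 2*21 + 5 = 47, q_2 = 2*4 + 1 = 9.
  i=3: a_3=8, p_3 = 8*47 + 21 = 397, q_3 = 8*9 + 4 = 76.
  i=4: a_4=8, p_4 = 8*397 + 47 = 3223, q_4 = 8*76 + 9 = 617.
  i=5: a_5=7, p_5 = 7*3223 + 397 = 22958, q_5 = 7*617 + 76 = 4395.
  i=6: a_6=5, p_6 = 5*22958 + 3223 = 118013, q_6 = 5*4395 + 617 = 22592.
  i=7: a_7=9, p_7 = 9*118013 + 22958 = 1085075, q_7 = 9*22592 + 4395 = 207723.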